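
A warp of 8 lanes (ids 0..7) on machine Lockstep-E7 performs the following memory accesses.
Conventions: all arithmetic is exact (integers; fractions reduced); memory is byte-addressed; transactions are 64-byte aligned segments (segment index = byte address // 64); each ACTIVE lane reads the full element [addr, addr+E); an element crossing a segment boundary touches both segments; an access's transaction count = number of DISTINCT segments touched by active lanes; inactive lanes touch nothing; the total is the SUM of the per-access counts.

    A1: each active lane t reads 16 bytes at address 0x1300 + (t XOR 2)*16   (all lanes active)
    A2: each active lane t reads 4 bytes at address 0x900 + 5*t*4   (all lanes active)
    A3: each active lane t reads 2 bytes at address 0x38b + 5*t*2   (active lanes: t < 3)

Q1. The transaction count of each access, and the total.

A1: 2 transactions
A2: 3 transactions
A3: 1 transaction

Answer: 2,3,1; total 6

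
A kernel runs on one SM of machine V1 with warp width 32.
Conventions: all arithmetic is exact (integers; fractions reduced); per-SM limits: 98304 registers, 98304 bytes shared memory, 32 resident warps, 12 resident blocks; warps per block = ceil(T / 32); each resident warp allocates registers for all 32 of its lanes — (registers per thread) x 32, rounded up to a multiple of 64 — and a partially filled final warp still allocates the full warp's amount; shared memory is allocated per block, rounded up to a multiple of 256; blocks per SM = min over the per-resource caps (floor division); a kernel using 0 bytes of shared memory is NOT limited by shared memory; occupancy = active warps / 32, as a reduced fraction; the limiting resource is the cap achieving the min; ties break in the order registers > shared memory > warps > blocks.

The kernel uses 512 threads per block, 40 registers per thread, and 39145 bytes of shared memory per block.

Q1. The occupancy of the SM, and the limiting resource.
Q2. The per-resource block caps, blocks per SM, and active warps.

Answer: occupancy 1, limited by shared memory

registers: 4 blocks
shared memory: 2 blocks
warps: 2 blocks
blocks: 12 blocks

Answer: 2 blocks, 32 active warps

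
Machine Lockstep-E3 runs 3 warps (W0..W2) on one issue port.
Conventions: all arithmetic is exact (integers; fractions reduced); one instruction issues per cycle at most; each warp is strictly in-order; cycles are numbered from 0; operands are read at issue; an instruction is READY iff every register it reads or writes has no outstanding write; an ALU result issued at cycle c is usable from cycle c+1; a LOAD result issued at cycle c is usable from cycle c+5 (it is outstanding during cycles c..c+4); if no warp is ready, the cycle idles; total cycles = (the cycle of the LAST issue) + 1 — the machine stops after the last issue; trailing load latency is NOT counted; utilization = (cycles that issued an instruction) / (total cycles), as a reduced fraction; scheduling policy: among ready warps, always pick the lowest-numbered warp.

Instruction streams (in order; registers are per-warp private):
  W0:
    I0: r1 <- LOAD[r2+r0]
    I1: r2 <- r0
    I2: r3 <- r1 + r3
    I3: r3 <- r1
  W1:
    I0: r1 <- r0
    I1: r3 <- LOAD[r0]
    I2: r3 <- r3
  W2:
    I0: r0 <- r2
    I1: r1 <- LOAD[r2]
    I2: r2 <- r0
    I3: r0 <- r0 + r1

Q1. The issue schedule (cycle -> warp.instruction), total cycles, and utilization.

cycle 0: W0.I0
cycle 1: W0.I1
cycle 2: W1.I0
cycle 3: W1.I1
cycle 4: W2.I0
cycle 5: W0.I2
cycle 6: W0.I3
cycle 7: W2.I1
cycle 8: W1.I2
cycle 9: W2.I2
cycle 10: idle
cycle 11: idle
cycle 12: W2.I3

Answer: 13 cycles, utilization 11/13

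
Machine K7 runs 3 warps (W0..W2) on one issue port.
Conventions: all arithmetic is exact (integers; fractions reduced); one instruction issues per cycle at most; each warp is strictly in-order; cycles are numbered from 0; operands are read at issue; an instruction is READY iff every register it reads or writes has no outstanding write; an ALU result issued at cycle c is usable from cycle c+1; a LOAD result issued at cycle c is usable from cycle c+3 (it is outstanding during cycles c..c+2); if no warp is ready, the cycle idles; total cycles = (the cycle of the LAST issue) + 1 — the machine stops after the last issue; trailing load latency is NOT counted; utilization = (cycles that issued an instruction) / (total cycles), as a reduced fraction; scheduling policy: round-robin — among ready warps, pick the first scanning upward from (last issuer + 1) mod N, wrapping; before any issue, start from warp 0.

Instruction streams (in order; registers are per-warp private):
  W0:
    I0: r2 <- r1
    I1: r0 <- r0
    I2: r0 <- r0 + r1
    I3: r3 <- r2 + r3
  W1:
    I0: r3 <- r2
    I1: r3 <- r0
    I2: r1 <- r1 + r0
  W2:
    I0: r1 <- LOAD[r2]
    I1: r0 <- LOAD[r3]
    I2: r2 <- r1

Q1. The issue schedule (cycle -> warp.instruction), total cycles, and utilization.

cycle 0: W0.I0
cycle 1: W1.I0
cycle 2: W2.I0
cycle 3: W0.I1
cycle 4: W1.I1
cycle 5: W2.I1
cycle 6: W0.I2
cycle 7: W1.I2
cycle 8: W2.I2
cycle 9: W0.I3

Answer: 10 cycles, utilization 1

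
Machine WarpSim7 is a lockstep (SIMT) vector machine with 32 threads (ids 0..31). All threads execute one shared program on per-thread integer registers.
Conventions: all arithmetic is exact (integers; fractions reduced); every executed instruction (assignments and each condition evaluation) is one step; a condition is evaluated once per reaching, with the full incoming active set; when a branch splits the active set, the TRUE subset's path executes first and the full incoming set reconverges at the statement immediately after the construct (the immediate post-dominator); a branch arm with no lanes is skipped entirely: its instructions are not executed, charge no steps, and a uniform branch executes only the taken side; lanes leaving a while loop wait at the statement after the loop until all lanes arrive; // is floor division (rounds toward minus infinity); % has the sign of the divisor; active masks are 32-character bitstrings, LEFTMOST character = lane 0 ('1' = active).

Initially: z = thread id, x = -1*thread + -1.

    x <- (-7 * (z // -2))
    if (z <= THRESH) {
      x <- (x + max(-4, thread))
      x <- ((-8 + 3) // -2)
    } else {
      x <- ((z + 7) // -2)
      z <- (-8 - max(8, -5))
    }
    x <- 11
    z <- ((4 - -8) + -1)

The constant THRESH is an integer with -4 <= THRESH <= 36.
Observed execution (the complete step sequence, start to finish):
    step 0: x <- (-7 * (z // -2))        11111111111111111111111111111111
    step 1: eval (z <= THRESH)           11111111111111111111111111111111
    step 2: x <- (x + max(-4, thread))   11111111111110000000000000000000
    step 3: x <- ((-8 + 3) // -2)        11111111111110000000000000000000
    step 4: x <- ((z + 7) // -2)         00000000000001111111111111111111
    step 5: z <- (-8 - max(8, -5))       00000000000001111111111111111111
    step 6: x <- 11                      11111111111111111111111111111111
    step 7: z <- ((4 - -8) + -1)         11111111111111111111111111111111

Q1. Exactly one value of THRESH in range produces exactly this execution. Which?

Answer: THRESH = 12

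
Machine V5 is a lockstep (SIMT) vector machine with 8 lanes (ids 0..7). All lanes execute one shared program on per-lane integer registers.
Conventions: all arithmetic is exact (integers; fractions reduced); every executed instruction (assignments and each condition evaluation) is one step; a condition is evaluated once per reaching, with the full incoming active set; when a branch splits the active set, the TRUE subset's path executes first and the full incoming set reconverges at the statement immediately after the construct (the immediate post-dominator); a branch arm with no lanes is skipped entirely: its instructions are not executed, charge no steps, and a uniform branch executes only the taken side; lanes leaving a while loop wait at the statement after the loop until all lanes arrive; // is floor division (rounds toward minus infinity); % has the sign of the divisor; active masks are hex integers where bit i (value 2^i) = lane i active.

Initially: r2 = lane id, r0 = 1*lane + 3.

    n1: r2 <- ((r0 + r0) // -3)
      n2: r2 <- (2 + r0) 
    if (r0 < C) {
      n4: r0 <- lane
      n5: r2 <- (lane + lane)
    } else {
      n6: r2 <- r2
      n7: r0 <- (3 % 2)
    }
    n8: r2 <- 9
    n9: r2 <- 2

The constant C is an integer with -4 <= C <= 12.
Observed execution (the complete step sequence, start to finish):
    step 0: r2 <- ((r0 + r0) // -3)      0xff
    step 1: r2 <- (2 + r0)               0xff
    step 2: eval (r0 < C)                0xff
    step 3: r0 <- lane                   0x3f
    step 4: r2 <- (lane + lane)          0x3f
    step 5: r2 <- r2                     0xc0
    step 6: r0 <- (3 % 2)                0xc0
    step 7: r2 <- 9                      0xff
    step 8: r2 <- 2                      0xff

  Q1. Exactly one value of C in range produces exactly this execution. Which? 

Answer: C = 9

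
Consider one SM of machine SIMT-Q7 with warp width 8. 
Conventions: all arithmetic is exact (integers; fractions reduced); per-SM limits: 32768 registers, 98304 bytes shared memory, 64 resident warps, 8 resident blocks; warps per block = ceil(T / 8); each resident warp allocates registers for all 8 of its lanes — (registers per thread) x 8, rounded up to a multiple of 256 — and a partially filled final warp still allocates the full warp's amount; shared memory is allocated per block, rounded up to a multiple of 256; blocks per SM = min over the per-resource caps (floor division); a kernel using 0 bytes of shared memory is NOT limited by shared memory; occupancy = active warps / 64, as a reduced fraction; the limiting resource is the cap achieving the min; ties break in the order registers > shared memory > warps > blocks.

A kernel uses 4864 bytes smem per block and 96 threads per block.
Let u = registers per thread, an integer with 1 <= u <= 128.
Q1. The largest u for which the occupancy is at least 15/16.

Answer: u = 64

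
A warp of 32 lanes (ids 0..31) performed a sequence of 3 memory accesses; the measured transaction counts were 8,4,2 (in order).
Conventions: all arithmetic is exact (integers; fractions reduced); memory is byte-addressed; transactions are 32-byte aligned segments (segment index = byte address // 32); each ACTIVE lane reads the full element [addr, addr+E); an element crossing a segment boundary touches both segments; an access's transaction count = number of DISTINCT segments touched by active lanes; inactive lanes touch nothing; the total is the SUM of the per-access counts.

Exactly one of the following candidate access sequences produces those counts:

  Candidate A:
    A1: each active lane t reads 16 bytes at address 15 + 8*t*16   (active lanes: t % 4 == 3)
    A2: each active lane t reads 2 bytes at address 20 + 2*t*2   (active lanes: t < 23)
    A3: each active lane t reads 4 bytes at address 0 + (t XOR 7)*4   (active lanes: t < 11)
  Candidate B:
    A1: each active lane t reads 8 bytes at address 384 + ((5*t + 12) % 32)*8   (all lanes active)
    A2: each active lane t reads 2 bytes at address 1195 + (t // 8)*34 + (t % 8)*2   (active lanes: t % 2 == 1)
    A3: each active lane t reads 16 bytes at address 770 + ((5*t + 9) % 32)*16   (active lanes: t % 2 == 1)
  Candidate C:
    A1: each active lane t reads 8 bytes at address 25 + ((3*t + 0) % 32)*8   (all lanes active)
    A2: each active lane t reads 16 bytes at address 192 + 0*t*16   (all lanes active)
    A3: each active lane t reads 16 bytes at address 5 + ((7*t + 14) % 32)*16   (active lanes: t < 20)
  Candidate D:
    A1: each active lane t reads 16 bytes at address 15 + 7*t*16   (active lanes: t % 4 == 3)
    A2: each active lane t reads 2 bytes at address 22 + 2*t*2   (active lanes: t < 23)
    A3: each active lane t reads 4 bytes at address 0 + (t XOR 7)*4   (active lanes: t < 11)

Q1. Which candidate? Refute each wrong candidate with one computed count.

B: A2 gives 5 transactions, not 4
C: A1 gives 9 transactions, not 8
D: A1 gives 16 transactions, not 8
A: all counts match (8,4,2)

Answer: A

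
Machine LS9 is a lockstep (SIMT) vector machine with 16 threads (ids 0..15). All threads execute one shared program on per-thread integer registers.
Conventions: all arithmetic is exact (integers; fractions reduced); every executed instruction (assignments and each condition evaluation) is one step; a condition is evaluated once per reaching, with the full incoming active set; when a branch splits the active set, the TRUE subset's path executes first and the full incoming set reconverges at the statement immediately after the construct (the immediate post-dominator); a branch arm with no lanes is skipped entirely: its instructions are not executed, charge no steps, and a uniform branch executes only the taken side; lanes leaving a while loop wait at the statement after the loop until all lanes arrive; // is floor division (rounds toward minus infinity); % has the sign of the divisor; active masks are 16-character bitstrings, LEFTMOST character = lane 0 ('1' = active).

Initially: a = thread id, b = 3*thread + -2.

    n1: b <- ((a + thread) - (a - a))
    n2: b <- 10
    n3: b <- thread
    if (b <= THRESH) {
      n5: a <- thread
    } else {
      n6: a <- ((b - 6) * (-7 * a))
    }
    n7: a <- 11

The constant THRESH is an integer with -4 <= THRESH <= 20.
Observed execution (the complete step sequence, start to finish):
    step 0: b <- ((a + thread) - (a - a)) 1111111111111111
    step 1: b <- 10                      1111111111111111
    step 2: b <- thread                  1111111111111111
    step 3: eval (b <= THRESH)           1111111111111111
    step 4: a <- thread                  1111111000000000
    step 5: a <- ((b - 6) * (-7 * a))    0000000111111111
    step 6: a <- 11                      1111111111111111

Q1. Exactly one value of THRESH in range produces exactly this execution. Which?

Answer: THRESH = 6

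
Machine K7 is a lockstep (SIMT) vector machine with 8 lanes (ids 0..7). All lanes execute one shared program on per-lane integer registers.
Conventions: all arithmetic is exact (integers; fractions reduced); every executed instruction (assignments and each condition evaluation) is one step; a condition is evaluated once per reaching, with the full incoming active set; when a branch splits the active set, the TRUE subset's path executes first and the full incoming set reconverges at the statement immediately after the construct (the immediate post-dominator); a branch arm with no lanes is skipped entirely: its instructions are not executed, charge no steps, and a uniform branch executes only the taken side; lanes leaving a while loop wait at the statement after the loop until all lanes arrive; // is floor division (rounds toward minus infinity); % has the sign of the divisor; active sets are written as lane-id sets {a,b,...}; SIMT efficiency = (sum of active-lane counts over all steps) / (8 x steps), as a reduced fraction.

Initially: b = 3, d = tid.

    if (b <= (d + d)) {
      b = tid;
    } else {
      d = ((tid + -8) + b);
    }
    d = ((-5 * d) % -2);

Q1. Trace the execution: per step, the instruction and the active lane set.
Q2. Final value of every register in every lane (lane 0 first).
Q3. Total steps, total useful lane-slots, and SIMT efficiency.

step 0: eval (b <= (d + d))          {0,1,2,3,4,5,6,7}
step 1: b <- tid                     {2,3,4,5,6,7}
step 2: d <- ((tid + -8) + b)        {0,1}
step 3: d <- ((-5 * d) % -2)         {0,1,2,3,4,5,6,7}

Answer: 4 steps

b: 3,3,2,3,4,5,6,7
d: -1,0,0,-1,0,-1,0,-1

steps = 4; useful = 24; efficiency = 24/32 = 3/4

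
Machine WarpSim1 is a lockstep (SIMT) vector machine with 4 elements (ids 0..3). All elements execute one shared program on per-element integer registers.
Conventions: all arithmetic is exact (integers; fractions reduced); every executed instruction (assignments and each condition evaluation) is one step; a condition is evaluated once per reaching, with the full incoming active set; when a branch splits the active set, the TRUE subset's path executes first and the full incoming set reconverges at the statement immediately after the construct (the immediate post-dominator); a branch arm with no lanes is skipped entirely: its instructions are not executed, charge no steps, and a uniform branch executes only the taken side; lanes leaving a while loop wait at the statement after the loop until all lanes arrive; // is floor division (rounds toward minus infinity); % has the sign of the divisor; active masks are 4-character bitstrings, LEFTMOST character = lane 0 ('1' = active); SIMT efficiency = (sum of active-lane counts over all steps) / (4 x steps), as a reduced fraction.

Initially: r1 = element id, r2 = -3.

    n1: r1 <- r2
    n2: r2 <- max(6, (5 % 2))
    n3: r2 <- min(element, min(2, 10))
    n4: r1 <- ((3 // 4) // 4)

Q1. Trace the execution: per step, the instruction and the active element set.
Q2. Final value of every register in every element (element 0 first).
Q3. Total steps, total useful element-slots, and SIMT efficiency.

step 0: r1 <- r2                     1111
step 1: r2 <- max(6, (5 % 2))        1111
step 2: r2 <- min(element, min(2, 10)) 1111
step 3: r1 <- ((3 // 4) // 4)        1111

Answer: 4 steps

r1: 0,0,0,0
r2: 0,1,2,2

steps = 4; useful = 16; efficiency = 16/16 = 1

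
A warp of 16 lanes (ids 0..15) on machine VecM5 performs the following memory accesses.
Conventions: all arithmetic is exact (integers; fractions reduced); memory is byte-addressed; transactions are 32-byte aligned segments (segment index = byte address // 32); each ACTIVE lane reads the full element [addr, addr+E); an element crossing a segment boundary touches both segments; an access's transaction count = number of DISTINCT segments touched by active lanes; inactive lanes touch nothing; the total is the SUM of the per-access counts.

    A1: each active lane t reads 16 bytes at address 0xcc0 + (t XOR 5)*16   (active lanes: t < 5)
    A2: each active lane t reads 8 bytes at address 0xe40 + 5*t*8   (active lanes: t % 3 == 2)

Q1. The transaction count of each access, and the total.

A1: 3 transactions
A2: 5 transactions

Answer: 3,5; total 8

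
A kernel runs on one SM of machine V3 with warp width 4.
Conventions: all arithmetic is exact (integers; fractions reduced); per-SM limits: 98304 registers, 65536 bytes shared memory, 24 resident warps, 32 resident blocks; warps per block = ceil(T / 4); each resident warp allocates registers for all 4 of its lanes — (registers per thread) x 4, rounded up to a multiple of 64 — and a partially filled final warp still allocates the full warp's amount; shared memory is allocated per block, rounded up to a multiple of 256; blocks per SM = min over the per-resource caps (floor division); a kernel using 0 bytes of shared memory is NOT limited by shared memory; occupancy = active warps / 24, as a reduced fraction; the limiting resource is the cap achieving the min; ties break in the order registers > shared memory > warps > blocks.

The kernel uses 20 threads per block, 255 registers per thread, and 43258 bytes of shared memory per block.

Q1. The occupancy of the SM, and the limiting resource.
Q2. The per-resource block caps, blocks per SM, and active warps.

Answer: occupancy 5/24, limited by shared memory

registers: 19 blocks
shared memory: 1 block
warps: 4 blocks
blocks: 32 blocks

Answer: 1 block, 5 active warps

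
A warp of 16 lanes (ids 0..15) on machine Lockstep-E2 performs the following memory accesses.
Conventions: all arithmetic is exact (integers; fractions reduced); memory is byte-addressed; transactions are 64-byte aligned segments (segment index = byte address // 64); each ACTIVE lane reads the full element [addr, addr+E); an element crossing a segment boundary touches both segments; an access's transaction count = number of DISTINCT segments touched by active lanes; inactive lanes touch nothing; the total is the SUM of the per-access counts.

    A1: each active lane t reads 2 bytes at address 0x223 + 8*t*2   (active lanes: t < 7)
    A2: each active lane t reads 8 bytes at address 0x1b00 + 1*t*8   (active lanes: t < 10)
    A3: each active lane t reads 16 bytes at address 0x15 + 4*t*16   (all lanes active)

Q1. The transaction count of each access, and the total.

A1: 3 transactions
A2: 2 transactions
A3: 16 transactions

Answer: 3,2,16; total 21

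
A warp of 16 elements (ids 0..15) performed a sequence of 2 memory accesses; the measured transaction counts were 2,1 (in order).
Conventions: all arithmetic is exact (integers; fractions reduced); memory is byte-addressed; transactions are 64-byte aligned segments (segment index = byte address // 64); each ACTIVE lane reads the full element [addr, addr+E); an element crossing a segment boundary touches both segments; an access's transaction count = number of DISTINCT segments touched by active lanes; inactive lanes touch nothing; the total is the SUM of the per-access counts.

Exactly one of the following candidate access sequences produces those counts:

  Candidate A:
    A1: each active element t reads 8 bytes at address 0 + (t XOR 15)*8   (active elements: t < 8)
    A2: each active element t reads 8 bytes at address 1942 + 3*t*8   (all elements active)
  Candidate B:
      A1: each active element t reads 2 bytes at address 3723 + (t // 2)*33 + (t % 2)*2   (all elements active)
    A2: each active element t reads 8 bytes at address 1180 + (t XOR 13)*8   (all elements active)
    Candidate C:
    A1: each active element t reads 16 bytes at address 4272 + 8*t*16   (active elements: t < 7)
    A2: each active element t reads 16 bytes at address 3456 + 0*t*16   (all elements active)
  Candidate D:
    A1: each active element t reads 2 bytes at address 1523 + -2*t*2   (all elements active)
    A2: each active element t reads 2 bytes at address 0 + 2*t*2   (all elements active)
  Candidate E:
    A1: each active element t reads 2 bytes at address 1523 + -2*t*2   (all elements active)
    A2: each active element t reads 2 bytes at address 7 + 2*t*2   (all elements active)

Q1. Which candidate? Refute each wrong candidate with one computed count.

A: A1 gives 1 transaction, not 2
B: A1 gives 4 transactions, not 2
C: A1 gives 7 transactions, not 2
E: A2 gives 2 transactions, not 1
D: all counts match (2,1)

Answer: D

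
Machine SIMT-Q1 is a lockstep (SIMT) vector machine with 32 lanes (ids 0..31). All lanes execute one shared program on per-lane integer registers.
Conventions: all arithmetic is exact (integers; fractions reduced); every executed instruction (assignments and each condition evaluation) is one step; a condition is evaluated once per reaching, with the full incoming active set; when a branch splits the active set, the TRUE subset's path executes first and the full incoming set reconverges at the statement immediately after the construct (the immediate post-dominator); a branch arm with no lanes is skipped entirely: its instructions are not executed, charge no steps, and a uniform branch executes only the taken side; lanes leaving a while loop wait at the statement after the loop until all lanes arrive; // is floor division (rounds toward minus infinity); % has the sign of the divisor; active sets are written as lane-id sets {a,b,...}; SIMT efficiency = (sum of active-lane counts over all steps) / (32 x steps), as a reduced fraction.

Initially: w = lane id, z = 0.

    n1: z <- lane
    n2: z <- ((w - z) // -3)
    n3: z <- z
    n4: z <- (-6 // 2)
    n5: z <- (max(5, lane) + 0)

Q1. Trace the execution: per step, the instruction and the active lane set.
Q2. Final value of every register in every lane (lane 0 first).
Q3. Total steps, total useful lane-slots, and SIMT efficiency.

step 0: z <- lane                    {0,1,2,3,4,5,6,7,8,9,10,11,12,13,14,15,16,17,18,19,20,21,22,23,24,25,26,27,28,29,30,31}
step 1: z <- ((w - z) // -3)         {0,1,2,3,4,5,6,7,8,9,10,11,12,13,14,15,16,17,18,19,20,21,22,23,24,25,26,27,28,29,30,31}
step 2: z <- z                       {0,1,2,3,4,5,6,7,8,9,10,11,12,13,14,15,16,17,18,19,20,21,22,23,24,25,26,27,28,29,30,31}
step 3: z <- (-6 // 2)               {0,1,2,3,4,5,6,7,8,9,10,11,12,13,14,15,16,17,18,19,20,21,22,23,24,25,26,27,28,29,30,31}
step 4: z <- (max(5, lane) + 0)      {0,1,2,3,4,5,6,7,8,9,10,11,12,13,14,15,16,17,18,19,20,21,22,23,24,25,26,27,28,29,30,31}

Answer: 5 steps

w: 0,1,2,3,4,5,6,7,8,9,10,11,12,13,14,15,16,17,18,19,20,21,22,23,24,25,26,27,28,29,30,31
z: 5,5,5,5,5,5,6,7,8,9,10,11,12,13,14,15,16,17,18,19,20,21,22,23,24,25,26,27,28,29,30,31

steps = 5; useful = 160; efficiency = 160/160 = 1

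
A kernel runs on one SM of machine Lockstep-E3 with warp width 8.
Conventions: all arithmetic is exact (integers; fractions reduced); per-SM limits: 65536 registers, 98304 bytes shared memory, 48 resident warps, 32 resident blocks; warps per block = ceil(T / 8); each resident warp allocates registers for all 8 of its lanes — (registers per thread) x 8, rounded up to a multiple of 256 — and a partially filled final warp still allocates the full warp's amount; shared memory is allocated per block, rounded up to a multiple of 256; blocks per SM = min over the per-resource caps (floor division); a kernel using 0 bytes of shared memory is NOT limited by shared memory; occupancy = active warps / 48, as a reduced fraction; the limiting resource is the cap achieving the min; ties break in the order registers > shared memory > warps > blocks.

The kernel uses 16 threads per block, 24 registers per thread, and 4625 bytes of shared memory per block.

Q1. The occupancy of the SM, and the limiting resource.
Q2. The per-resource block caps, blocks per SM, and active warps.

Answer: occupancy 5/6, limited by shared memory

registers: 128 blocks
shared memory: 20 blocks
warps: 24 blocks
blocks: 32 blocks

Answer: 20 blocks, 40 active warps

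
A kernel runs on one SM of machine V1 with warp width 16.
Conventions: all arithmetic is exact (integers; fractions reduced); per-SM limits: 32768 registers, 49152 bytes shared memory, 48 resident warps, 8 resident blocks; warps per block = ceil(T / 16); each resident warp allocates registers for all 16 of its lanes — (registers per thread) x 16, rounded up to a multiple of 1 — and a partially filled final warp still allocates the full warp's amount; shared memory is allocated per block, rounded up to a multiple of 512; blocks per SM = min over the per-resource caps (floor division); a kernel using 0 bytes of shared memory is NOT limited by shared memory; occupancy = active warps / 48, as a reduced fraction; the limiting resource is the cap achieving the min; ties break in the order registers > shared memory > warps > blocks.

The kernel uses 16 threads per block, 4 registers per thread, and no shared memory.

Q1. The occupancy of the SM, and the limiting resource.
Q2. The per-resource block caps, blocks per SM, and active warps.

Answer: occupancy 1/6, limited by blocks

registers: 512 blocks
shared memory: no limit (kernel uses none)
warps: 48 blocks
blocks: 8 blocks

Answer: 8 blocks, 8 active warps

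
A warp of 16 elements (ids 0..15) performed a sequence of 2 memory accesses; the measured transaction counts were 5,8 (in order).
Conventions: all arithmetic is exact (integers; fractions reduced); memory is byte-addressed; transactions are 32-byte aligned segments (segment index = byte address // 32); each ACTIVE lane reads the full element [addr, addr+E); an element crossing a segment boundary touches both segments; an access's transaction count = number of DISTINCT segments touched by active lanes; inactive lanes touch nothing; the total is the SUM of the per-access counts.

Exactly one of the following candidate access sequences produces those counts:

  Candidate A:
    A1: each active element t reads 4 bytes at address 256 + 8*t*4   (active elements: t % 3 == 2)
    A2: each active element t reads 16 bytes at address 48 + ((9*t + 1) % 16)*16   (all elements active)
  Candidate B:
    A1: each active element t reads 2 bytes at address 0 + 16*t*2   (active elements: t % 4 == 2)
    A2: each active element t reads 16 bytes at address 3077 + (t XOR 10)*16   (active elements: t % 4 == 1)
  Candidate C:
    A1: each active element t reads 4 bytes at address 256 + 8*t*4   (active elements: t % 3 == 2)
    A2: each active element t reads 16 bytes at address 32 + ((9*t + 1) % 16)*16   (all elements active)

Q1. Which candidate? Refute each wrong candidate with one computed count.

A: A2 gives 9 transactions, not 8
B: A1 gives 4 transactions, not 5
C: all counts match (5,8)

Answer: C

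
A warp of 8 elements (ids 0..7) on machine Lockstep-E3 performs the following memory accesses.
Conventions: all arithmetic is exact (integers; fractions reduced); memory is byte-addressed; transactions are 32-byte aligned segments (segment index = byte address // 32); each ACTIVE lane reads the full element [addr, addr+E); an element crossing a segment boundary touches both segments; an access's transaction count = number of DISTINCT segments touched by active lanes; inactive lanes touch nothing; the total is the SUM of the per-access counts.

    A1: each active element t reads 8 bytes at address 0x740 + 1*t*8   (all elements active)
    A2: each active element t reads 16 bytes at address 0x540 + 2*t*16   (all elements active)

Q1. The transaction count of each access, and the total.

A1: 2 transactions
A2: 8 transactions

Answer: 2,8; total 10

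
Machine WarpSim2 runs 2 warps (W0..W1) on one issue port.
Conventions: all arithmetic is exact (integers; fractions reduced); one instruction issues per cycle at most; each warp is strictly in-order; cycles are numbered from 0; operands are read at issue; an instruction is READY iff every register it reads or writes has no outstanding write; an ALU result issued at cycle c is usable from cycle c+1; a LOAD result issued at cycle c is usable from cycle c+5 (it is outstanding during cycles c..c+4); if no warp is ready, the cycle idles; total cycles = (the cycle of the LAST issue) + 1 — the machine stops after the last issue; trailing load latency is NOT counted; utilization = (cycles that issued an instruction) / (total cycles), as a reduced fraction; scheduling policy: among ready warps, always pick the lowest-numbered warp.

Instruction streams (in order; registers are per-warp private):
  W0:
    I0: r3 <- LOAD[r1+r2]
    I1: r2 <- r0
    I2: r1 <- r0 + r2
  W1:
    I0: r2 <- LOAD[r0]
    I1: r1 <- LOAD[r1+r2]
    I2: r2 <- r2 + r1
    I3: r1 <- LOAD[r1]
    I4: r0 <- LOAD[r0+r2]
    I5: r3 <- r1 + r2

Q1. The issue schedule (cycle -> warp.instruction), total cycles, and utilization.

cycle 0: W0.I0
cycle 1: W0.I1
cycle 2: W0.I2
cycle 3: W1.I0
cycle 4: idle
cycle 5: idle
cycle 6: idle
cycle 7: idle
cycle 8: W1.I1
cycle 9: idle
cycle 10: idle
cycle 11: idle
cycle 12: idle
cycle 13: W1.I2
cycle 14: W1.I3
cycle 15: W1.I4
cycle 16: idle
cycle 17: idle
cycle 18: idle
cycle 19: W1.I5

Answer: 20 cycles, utilization 9/20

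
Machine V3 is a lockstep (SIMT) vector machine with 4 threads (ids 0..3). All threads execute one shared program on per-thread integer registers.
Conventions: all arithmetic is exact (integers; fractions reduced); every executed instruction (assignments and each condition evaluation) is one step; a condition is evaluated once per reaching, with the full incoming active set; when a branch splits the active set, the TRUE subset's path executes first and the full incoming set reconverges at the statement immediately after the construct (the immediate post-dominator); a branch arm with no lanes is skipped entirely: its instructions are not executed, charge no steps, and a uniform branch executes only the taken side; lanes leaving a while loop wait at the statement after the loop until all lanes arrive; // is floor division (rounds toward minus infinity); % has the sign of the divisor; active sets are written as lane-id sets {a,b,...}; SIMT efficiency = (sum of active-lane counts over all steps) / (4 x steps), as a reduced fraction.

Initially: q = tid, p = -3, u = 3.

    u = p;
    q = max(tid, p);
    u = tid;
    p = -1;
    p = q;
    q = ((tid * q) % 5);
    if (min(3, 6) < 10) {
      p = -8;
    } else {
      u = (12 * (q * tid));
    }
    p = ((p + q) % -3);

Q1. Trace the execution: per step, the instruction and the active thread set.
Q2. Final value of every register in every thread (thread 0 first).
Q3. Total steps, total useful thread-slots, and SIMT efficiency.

step 0: u <- p                       {0,1,2,3}
step 1: q <- max(tid, p)             {0,1,2,3}
step 2: u <- tid                     {0,1,2,3}
step 3: p <- -1                      {0,1,2,3}
step 4: p <- q                       {0,1,2,3}
step 5: q <- ((tid * q) % 5)         {0,1,2,3}
step 6: eval (min(3, 6) < 10)        {0,1,2,3}
step 7: p <- -8                      {0,1,2,3}
step 8: p <- ((p + q) % -3)          {0,1,2,3}

Answer: 9 steps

q: 0,1,4,4
p: -2,-1,-1,-1
u: 0,1,2,3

steps = 9; useful = 36; efficiency = 36/36 = 1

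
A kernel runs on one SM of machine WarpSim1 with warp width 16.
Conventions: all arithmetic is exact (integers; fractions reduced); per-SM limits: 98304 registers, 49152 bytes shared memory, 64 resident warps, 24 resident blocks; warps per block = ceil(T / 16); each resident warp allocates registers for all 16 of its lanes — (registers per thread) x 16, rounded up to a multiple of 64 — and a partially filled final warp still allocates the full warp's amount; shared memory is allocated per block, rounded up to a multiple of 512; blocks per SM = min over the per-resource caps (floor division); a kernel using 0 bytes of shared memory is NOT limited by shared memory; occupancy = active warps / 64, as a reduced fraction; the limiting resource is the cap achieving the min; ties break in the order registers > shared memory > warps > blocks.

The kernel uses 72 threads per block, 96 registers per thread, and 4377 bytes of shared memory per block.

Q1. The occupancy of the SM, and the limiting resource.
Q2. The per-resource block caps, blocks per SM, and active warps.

Answer: occupancy 25/32, limited by shared memory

registers: 12 blocks
shared memory: 10 blocks
warps: 12 blocks
blocks: 24 blocks

Answer: 10 blocks, 50 active warps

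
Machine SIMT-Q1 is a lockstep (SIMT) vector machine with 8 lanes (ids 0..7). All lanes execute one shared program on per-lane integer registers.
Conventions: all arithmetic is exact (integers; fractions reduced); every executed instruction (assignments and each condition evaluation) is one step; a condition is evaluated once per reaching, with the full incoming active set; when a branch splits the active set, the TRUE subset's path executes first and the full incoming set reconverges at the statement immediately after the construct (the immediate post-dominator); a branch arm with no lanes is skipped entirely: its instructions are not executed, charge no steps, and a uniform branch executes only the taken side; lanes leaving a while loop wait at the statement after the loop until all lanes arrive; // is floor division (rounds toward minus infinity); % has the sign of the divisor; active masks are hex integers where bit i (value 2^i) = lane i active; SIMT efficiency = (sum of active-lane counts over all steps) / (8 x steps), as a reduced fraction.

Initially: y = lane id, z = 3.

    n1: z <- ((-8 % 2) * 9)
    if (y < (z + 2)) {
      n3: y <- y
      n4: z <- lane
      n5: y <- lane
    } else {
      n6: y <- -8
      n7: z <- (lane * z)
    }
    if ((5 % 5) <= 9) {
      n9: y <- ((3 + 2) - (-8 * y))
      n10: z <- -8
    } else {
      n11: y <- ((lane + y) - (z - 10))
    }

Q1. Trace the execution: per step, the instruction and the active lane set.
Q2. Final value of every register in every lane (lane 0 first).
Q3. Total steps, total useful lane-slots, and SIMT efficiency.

step 0: z <- ((-8 % 2) * 9)          0xff
step 1: eval (y < (z + 2))           0xff
step 2: y <- y                       0x03
step 3: z <- lane                    0x03
step 4: y <- lane                    0x03
step 5: y <- -8                      0xfc
step 6: z <- (lane * z)              0xfc
step 7: eval ((5 % 5) <= 9)          0xff
step 8: y <- ((3 + 2) - (-8 * y))    0xff
step 9: z <- -8                      0xff

Answer: 10 steps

y: 5,13,-59,-59,-59,-59,-59,-59
z: -8,-8,-8,-8,-8,-8,-8,-8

steps = 10; useful = 58; efficiency = 58/80 = 29/40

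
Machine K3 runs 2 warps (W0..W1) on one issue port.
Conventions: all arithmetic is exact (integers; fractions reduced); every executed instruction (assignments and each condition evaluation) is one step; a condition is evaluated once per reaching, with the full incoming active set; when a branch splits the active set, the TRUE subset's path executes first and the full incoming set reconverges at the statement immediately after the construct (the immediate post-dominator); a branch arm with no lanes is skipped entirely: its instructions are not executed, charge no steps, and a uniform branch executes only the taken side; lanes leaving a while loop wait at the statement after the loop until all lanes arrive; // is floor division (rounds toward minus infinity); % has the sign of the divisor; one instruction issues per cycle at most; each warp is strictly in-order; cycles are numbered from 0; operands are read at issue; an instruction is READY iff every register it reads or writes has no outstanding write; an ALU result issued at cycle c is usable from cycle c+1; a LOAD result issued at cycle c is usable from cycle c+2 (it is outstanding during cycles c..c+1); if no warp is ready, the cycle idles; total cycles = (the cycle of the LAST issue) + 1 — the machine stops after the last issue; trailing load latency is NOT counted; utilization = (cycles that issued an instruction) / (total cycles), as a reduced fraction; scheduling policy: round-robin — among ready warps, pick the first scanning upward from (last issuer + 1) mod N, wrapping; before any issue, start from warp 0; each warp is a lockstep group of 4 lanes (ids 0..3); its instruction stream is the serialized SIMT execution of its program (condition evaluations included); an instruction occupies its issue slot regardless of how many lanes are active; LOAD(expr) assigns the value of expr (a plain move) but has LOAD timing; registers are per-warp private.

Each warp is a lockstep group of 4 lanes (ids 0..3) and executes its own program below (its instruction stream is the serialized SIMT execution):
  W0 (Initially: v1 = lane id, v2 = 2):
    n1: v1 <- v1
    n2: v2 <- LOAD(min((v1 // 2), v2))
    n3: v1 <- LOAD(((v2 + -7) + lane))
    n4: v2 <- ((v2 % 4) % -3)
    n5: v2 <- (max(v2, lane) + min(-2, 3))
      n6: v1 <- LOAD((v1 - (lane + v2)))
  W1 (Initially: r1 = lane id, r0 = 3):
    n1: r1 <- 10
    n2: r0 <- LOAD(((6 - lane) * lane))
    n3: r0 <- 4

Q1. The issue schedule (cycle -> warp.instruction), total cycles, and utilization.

cycle 0: W0.I0
cycle 1: W1.I0
cycle 2: W0.I1
cycle 3: W1.I1
cycle 4: W0.I2
cycle 5: W1.I2
cycle 6: W0.I3
cycle 7: W0.I4
cycle 8: W0.I5

Answer: 9 cycles, utilization 1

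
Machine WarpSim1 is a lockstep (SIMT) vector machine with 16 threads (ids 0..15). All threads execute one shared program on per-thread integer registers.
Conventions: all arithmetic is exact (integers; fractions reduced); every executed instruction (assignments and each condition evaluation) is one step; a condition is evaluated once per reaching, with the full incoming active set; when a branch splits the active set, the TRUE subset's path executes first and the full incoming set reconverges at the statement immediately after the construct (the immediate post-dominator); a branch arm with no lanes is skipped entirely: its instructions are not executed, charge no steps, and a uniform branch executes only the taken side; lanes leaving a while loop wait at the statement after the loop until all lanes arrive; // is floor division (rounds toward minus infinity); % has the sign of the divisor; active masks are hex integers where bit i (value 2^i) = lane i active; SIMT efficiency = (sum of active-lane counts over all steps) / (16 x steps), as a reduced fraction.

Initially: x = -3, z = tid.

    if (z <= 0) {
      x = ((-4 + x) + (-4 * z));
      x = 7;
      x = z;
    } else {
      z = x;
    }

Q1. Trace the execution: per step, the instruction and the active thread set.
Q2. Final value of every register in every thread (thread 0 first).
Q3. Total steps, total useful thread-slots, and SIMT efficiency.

step 0: eval (z <= 0)                0xffff
step 1: x <- ((-4 + x) + (-4 * z))   0x0001
step 2: x <- 7                       0x0001
step 3: x <- z                       0x0001
step 4: z <- x                       0xfffe

Answer: 5 steps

x: 0,-3,-3,-3,-3,-3,-3,-3,-3,-3,-3,-3,-3,-3,-3,-3
z: 0,-3,-3,-3,-3,-3,-3,-3,-3,-3,-3,-3,-3,-3,-3,-3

steps = 5; useful = 34; efficiency = 34/80 = 17/40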